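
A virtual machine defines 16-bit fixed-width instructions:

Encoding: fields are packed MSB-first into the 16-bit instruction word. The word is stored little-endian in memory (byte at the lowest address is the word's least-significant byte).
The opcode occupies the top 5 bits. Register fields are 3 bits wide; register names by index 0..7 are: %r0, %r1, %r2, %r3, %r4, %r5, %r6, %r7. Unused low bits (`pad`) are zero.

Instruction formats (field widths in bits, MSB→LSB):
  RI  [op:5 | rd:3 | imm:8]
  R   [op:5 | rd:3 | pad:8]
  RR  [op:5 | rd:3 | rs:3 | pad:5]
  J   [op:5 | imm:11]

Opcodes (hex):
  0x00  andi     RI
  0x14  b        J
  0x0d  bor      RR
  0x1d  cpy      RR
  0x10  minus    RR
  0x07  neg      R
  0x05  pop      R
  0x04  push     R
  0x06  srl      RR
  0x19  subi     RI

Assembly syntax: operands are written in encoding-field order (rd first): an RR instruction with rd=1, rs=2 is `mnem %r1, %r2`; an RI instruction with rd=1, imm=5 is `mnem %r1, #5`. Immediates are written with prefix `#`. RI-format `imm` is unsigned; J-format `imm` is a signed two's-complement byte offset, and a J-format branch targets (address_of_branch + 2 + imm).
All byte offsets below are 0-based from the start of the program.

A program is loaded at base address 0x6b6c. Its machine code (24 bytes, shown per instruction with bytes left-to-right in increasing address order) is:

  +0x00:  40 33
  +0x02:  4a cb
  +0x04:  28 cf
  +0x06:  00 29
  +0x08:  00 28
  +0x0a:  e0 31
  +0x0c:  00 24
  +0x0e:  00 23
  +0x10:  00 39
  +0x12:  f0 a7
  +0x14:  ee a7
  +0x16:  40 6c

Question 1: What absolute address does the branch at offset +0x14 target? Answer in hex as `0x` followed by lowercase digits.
off 0x14: read ee a7 as little → 0xa7ee
  op=0xa7ee>>11=0x14 ⇒ b (J)
  [10:0] imm=2030 (s11→-18) = #-18
  target = base 0x6b6c + off 0x14 + 2 + imm -18 = 0x6b70

0x6b70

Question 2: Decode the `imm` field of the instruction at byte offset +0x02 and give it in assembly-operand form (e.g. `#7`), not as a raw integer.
+0x02: 4a cb ⇒ word 0xcb4a (little)
  opcode bits[15:11]=0x19: subi/RI
  rd@[10:8]=0x3 ⇒ %r3
  imm@[7:0]=0x4a ⇒ #74

#74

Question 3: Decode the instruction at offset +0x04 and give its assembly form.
[04] 28 cf → 0xcf28
  top 5b → 0x19 → subi [RI]
  rd: (w>>8)&0x7=0x7 → %r7
  imm: (w>>0)&0xff=0x28 → #40

subi %r7, #40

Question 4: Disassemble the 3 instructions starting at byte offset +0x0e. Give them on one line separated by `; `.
push %r3; neg %r1; b #-16

[0e] 00 23 → 0x2300
  top 5b → 0x4 → push [R]
  [10:8] rd=3 = %r3
[10] 00 39 → 0x3900
  top 5b → 0x7 → neg [R]
  [10:8] rd=1 = %r1
[12] f0 a7 → 0xa7f0
  top 5b → 0x14 → b [J]
  [10:0] imm=2032 (s11→-16) = #-16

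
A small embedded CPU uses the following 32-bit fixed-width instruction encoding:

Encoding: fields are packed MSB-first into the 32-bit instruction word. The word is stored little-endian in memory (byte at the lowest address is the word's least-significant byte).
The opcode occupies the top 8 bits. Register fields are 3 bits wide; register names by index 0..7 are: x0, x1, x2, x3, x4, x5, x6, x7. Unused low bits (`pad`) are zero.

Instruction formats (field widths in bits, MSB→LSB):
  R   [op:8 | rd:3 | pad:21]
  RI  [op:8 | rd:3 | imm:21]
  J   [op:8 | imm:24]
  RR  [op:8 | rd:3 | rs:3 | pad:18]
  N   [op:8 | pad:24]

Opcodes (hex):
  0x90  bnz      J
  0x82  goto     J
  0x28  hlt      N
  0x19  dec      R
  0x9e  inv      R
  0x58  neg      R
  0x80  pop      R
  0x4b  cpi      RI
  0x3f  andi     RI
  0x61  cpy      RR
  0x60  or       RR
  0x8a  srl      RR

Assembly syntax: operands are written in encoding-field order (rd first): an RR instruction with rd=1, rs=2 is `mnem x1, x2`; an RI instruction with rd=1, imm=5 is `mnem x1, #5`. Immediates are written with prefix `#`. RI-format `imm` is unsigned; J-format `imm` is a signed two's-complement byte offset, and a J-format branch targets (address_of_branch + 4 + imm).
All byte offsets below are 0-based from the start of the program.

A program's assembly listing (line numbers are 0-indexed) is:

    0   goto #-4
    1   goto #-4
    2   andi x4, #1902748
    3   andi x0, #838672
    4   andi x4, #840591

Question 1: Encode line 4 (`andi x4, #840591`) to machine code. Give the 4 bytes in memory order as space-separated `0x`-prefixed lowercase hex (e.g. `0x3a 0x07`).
4. andi fields op=0x3f:8|rd=4:3|imm=840591:21 → word 3f8cd38fh → 8f d3 8c 3f

0x8f 0xd3 0x8c 0x3f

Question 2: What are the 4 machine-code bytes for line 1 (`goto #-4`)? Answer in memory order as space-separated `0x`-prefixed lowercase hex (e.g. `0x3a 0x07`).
0xfc 0xff 0xff 0x82

line 1 (goto): pack op=0x82:8|imm=-4:24 = 0x82fffffc; little→ fc ff ff 82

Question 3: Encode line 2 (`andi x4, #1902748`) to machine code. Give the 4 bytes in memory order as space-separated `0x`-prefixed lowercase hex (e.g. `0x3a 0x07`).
2. andi fields op=0x3f:8|rd=4:3|imm=1902748:21 → word 3f9d089ch → 9c 08 9d 3f

0x9c 0x08 0x9d 0x3f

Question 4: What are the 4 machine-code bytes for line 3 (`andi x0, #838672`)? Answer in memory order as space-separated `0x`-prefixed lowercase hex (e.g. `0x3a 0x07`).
0x10 0xcc 0x0c 0x3f

L3: andi op=0x3f:8|rd=0:3|imm=838672:21 ⇒ 0x3f0ccc10 ⇒ little 10 cc 0c 3f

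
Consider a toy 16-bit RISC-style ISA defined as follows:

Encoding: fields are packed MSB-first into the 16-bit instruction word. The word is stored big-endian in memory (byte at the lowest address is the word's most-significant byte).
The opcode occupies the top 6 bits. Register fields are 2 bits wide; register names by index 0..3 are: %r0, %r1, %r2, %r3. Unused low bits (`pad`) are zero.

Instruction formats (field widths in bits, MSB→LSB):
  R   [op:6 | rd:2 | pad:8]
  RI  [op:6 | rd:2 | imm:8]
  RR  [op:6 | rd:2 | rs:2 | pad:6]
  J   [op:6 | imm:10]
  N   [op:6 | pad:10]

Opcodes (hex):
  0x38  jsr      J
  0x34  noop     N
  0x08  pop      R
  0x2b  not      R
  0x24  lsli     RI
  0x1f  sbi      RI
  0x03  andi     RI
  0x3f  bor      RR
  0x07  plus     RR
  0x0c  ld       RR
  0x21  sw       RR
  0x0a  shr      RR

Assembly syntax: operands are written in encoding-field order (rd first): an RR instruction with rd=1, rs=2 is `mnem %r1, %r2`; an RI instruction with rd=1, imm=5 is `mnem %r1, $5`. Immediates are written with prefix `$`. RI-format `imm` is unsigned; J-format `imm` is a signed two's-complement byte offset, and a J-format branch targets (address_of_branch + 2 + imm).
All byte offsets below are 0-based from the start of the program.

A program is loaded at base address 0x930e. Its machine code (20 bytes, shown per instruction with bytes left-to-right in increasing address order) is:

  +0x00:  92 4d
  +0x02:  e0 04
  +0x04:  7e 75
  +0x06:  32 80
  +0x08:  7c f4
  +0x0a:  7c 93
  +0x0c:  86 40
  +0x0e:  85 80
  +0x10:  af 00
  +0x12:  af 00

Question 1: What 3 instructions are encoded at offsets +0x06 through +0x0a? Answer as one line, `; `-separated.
ld %r2, %r2; sbi %r0, $244; sbi %r0, $147

off 0x06: read 32 80 as big → 0x3280
  top 6b → 0xc → ld [RR]
  rd: (w>>8)&0x3=0x2 → %r2
  rs: (w>>6)&0x3=0x2 → %r2
off 0x08: read 7c f4 as big → 0x7cf4
  top 6b → 0x1f → sbi [RI]
  rd: (w>>8)&0x3=0x0 → %r0
  imm: (w>>0)&0xff=0xf4 → $244
off 0x0a: read 7c 93 as big → 0x7c93
  top 6b → 0x1f → sbi [RI]
  rd: (w>>8)&0x3=0x0 → %r0
  imm: (w>>0)&0xff=0x93 → $147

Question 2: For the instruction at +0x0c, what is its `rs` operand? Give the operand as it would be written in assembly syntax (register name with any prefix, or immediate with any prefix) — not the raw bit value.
%r1

[0c] 86 40 → 0x8640
  opcode bits[15:10]=0x21: sw/RR
  rd: (w>>8)&0x3=0x2 → %r2
  rs: (w>>6)&0x3=0x1 → %r1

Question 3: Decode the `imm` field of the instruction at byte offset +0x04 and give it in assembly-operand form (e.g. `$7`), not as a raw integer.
$117

off 0x04: read 7e 75 as big → 0x7e75
  op=0x7e75>>10=0x1f ⇒ sbi (RI)
  rd@[9:8]=0x2 ⇒ %r2
  imm@[7:0]=0x75 ⇒ $117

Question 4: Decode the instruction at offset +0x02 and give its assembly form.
off 0x02: read e0 04 as big → 0xe004
  opcode bits[15:10]=0x38: jsr/J
  imm: (w>>0)&0x3ff=0x4 → $4

jsr $4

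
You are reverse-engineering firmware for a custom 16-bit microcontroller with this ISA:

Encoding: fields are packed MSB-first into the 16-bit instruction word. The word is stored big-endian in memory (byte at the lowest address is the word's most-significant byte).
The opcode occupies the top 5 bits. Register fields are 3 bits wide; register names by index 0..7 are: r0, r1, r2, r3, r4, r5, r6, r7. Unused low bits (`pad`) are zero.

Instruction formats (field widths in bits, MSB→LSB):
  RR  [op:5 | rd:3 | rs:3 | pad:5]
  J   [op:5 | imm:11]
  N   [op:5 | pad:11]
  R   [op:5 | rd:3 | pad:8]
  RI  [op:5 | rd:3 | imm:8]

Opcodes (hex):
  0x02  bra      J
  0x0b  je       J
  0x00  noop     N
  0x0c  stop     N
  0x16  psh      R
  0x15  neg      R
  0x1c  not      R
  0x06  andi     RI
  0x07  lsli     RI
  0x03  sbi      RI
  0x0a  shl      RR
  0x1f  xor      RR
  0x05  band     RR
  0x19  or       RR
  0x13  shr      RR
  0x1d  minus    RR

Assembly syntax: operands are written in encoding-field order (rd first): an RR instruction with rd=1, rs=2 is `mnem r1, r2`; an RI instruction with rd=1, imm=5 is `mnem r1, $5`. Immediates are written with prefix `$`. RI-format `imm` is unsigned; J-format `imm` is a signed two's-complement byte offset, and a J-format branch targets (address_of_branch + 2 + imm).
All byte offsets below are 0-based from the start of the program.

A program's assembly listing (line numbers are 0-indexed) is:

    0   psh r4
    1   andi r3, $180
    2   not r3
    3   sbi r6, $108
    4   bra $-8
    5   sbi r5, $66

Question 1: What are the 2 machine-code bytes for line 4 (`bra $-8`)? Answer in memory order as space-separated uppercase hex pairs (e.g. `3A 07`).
line 4 (bra): pack op=0x2:5|imm=-8:11 = 0x17f8; big→ 17 f8

17 F8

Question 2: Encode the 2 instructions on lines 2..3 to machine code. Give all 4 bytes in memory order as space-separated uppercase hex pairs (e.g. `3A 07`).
2. not fields op=0x1c:5|rd=3:3|pad=0:8 → word e300h → e3 00
3. sbi fields op=0x3:5|rd=6:3|imm=108:8 → word 1e6ch → 1e 6c

E3 00 1E 6C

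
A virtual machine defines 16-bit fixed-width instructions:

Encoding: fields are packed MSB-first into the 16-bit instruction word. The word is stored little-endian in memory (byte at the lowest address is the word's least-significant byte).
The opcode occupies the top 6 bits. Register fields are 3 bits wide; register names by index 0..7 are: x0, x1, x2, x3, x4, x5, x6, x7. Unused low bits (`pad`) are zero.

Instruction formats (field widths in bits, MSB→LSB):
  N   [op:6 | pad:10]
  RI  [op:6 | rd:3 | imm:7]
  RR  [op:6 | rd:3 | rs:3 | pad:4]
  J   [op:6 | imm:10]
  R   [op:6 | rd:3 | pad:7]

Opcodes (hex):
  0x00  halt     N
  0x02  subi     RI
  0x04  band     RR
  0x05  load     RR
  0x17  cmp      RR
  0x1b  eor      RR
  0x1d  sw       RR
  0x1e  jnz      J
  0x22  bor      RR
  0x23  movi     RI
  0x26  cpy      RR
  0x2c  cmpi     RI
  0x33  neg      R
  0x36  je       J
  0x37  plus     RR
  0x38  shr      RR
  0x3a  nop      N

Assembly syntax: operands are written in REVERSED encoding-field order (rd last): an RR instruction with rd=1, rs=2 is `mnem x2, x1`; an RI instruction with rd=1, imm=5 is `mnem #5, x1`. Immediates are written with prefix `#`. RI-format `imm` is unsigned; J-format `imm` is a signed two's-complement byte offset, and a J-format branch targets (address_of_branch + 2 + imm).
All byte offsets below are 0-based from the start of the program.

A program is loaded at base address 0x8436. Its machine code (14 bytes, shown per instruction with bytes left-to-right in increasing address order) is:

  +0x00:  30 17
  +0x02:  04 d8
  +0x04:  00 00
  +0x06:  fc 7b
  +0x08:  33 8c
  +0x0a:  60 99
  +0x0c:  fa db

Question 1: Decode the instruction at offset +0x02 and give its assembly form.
je #4

@+02  little-endian(04 d8) = 0xd804
  op=0xd804>>10=0x36 ⇒ je (J)
  [9:0] imm=4 = #4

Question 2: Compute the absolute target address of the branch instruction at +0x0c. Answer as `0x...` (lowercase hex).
0x843e

off 0x0c: read fa db as little → 0xdbfa
  op=0xdbfa>>10=0x36 ⇒ je (J)
  imm: (w>>0)&0x3ff=0x3fa (s10→-6) → #-6
  target = base 0x8436 + off 0x0c + 2 + imm -6 = 0x843e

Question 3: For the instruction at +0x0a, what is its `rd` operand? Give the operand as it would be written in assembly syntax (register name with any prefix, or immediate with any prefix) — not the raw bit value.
@+0a  little-endian(60 99) = 0x9960
  top 6b → 0x26 → cpy [RR]
  rd: (w>>7)&0x7=0x2 → x2
  rs: (w>>4)&0x7=0x6 → x6

x2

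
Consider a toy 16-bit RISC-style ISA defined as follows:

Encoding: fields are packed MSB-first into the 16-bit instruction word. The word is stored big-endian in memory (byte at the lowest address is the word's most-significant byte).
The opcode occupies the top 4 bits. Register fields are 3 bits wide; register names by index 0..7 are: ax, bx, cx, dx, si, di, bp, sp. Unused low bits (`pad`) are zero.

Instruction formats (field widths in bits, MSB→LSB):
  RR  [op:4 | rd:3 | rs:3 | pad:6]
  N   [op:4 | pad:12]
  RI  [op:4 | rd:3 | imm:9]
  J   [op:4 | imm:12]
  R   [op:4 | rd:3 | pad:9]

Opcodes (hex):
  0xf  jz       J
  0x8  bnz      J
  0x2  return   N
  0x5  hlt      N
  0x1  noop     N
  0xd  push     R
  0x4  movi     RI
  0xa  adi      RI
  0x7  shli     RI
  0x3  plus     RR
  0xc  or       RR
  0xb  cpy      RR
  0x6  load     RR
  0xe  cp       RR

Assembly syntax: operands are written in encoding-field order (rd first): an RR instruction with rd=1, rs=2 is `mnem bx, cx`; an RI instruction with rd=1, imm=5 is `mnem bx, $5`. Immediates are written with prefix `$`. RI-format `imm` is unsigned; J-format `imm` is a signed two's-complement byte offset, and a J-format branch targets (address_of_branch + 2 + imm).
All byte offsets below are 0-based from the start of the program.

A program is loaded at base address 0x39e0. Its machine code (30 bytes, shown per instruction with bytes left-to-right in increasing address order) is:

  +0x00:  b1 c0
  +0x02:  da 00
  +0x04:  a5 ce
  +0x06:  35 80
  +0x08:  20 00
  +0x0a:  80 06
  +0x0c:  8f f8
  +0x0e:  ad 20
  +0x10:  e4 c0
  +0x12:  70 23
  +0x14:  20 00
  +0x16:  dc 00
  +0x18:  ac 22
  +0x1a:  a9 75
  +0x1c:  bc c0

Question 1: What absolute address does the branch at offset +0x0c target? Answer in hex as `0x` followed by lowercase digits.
0x39e6

@+0c  big-endian(8f f8) = 0x8ff8
  op=0x8ff8>>12=0x8 ⇒ bnz (J)
  [11:0] imm=4088 (s12→-8) = $-8
  target = base 0x39e0 + off 0x0c + 2 + imm -8 = 0x39e6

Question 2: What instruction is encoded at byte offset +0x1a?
@+1a  big-endian(a9 75) = 0xa975
  op=0xa975>>12=0xa ⇒ adi (RI)
  rd: (w>>9)&0x7=0x4 → si
  imm: (w>>0)&0x1ff=0x175 → $373

adi si, $373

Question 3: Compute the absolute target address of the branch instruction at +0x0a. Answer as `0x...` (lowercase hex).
0x39f2

off 0x0a: read 80 06 as big → 0x8006
  op=0x8006>>12=0x8 ⇒ bnz (J)
  imm: (w>>0)&0xfff=0x6 → $6
  target = base 0x39e0 + off 0x0a + 2 + imm 6 = 0x39f2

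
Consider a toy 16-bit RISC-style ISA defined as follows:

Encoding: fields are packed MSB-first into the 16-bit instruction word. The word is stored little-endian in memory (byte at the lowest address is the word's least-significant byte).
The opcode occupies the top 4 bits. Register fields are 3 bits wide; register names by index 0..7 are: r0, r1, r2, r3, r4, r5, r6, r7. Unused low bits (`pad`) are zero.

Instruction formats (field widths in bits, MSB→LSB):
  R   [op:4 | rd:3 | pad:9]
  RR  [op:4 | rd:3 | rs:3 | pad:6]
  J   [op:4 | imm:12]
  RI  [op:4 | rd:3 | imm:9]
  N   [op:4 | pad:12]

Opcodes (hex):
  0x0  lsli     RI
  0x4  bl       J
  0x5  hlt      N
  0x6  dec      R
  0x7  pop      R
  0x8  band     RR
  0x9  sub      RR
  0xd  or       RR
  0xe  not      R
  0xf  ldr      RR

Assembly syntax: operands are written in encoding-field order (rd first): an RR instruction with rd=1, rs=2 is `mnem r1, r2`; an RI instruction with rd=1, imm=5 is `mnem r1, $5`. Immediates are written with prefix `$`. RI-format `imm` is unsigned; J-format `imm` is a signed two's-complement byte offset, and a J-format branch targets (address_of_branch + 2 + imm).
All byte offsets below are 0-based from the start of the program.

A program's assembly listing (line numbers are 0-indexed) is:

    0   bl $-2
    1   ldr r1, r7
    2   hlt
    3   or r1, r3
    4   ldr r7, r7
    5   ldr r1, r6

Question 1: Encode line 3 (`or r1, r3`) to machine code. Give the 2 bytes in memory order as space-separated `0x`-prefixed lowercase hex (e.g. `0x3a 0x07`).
3. or fields op=0xd:4|rd=1:3|rs=3:3|pad=0:6 → word d2c0h → c0 d2

0xc0 0xd2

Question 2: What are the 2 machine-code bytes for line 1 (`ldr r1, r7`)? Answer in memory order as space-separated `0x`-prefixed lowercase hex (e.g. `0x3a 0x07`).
L1: ldr op=0xf:4|rd=1:3|rs=7:3|pad=0:6 ⇒ 0xf3c0 ⇒ little c0 f3

0xc0 0xf3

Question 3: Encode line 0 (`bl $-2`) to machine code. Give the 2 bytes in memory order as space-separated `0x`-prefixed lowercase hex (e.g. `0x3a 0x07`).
0. bl fields op=0x4:4|imm=-2:12 → word 4ffeh → fe 4f

0xfe 0x4f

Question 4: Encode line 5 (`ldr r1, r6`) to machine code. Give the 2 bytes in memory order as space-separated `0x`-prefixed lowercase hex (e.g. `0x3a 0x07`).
L5: ldr op=0xf:4|rd=1:3|rs=6:3|pad=0:6 ⇒ 0xf380 ⇒ little 80 f3

0x80 0xf3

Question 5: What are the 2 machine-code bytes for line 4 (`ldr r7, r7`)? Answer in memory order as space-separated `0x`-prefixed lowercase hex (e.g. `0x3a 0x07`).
L4: ldr op=0xf:4|rd=7:3|rs=7:3|pad=0:6 ⇒ 0xffc0 ⇒ little c0 ff

0xc0 0xff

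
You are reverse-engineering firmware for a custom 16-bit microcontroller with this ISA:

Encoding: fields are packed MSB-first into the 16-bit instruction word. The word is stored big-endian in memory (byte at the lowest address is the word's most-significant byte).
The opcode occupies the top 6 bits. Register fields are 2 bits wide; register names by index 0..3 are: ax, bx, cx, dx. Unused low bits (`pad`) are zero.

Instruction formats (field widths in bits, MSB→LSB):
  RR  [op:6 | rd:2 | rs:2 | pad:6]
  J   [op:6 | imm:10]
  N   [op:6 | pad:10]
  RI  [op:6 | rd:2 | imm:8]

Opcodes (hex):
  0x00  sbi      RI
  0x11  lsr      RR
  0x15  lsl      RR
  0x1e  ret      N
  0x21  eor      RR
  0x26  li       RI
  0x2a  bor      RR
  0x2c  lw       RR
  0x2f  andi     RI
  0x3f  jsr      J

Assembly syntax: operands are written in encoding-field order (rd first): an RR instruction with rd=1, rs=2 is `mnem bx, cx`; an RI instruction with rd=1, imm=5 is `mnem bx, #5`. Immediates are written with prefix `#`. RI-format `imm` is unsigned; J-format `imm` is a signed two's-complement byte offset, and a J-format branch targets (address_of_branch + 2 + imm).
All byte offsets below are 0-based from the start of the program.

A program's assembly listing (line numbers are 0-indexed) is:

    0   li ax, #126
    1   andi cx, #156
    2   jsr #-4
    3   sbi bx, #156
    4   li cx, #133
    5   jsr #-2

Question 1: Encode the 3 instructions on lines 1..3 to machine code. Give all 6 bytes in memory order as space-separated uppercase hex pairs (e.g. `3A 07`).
L1: andi op=0x2f:6|rd=2:2|imm=156:8 ⇒ 0xbe9c ⇒ big be 9c
L2: jsr op=0x3f:6|imm=-4:10 ⇒ 0xfffc ⇒ big ff fc
L3: sbi op=0x0:6|rd=1:2|imm=156:8 ⇒ 0x019c ⇒ big 01 9c

BE 9C FF FC 01 9C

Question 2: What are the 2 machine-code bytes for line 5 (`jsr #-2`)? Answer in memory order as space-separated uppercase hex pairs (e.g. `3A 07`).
FF FE

L5: jsr op=0x3f:6|imm=-2:10 ⇒ 0xfffe ⇒ big ff fe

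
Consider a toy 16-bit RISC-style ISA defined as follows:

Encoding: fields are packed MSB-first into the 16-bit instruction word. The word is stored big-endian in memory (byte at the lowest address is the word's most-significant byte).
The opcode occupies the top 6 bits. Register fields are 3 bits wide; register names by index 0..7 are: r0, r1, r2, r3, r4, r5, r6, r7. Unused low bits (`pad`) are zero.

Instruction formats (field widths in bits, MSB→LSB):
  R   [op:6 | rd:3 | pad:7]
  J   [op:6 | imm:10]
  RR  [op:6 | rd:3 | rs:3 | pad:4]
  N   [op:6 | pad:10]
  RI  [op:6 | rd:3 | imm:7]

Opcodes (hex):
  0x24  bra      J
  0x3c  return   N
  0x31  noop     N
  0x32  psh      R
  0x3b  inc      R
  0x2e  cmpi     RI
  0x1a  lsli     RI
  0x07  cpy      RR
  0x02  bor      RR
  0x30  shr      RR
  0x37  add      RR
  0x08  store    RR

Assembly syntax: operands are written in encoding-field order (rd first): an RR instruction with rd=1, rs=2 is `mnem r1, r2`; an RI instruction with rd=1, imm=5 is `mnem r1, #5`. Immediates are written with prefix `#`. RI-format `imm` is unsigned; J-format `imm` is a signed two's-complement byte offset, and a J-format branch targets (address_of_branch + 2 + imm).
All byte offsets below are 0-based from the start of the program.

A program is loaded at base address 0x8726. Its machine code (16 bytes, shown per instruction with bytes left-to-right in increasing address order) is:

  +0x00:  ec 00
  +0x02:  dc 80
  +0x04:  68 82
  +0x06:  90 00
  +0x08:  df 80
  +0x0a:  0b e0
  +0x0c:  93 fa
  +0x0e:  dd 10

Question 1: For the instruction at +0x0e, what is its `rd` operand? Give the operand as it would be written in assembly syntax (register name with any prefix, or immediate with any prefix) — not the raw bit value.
+0x0e: dd 10 ⇒ word 0xdd10 (big)
  opcode bits[15:10]=0x37: add/RR
  [9:7] rd=2 = r2
  [6:4] rs=1 = r1

r2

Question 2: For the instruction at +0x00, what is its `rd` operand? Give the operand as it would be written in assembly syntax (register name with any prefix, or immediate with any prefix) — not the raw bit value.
r0

[00] ec 00 → 0xec00
  opcode bits[15:10]=0x3b: inc/R
  rd@[9:7]=0x0 ⇒ r0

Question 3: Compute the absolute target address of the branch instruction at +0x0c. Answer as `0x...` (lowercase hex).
+0x0c: 93 fa ⇒ word 0x93fa (big)
  top 6b → 0x24 → bra [J]
  imm@[9:0]=0x3fa (s10→-6) ⇒ #-6
  target = base 0x8726 + off 0x0c + 2 + imm -6 = 0x872e

0x872e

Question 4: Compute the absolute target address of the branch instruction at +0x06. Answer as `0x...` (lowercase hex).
0x872e

+0x06: 90 00 ⇒ word 0x9000 (big)
  op=0x9000>>10=0x24 ⇒ bra (J)
  [9:0] imm=0 = #0
  target = base 0x8726 + off 0x06 + 2 + imm 0 = 0x872e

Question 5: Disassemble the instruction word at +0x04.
lsli r1, #2

+0x04: 68 82 ⇒ word 0x6882 (big)
  top 6b → 0x1a → lsli [RI]
  rd: (w>>7)&0x7=0x1 → r1
  imm: (w>>0)&0x7f=0x2 → #2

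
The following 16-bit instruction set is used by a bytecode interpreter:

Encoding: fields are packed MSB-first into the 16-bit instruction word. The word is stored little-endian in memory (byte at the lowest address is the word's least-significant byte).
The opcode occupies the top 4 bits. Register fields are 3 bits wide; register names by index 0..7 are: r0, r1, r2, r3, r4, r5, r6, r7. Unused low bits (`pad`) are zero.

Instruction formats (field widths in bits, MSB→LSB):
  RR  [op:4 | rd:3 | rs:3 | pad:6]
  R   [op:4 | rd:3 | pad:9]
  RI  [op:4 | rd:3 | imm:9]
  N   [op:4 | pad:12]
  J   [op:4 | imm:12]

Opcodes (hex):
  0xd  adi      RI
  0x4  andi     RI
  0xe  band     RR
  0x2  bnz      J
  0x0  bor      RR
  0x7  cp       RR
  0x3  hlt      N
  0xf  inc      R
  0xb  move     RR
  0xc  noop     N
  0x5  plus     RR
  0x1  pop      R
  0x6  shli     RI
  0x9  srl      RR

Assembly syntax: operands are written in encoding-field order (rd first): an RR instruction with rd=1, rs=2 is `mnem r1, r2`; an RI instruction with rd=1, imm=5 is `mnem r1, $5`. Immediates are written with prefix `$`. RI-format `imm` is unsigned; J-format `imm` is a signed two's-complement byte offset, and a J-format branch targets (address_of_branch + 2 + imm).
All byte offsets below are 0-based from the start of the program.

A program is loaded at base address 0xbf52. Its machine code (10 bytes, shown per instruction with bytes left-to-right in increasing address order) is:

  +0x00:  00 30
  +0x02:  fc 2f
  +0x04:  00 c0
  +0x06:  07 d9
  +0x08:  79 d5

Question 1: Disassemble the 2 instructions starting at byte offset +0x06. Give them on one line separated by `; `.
@+06  little-endian(07 d9) = 0xd907
  opcode bits[15:12]=0xd: adi/RI
  rd@[11:9]=0x4 ⇒ r4
  imm@[8:0]=0x107 ⇒ $263
@+08  little-endian(79 d5) = 0xd579
  opcode bits[15:12]=0xd: adi/RI
  rd@[11:9]=0x2 ⇒ r2
  imm@[8:0]=0x179 ⇒ $377

adi r4, $263; adi r2, $377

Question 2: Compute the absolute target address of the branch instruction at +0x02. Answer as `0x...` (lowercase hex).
@+02  little-endian(fc 2f) = 0x2ffc
  opcode bits[15:12]=0x2: bnz/J
  imm: (w>>0)&0xfff=0xffc (s12→-4) → $-4
  target = base 0xbf52 + off 0x02 + 2 + imm -4 = 0xbf52

0xbf52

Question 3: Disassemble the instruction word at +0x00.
hlt

[00] 00 30 → 0x3000
  top 4b → 0x3 → hlt [N]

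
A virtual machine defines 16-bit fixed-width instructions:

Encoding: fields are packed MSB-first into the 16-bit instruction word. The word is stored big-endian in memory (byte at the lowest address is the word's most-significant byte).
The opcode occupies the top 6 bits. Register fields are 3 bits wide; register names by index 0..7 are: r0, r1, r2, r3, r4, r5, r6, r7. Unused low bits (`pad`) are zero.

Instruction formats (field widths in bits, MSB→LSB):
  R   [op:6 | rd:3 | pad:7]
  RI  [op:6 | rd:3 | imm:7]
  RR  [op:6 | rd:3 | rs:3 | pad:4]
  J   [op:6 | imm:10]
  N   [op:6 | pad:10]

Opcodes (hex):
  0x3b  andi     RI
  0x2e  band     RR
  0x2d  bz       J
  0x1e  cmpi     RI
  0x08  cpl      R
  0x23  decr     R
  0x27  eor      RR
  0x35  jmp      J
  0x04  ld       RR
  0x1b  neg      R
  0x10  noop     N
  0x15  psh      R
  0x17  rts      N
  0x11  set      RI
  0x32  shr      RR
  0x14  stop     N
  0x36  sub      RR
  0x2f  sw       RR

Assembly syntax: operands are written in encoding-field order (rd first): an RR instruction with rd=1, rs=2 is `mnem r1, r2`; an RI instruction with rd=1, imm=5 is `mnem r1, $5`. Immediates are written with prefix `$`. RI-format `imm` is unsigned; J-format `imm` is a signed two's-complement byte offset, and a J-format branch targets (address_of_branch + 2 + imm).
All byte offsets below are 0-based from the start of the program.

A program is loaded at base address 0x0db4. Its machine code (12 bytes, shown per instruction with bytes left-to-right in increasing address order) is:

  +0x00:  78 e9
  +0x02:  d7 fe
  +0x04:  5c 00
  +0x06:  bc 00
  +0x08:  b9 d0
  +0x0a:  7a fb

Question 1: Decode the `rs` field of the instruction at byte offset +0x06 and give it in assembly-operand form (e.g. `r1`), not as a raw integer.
r0

off 0x06: read bc 00 as big → 0xbc00
  top 6b → 0x2f → sw [RR]
  rd: (w>>7)&0x7=0x0 → r0
  rs: (w>>4)&0x7=0x0 → r0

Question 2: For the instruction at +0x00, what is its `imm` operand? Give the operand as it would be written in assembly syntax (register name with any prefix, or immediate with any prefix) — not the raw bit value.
$105

[00] 78 e9 → 0x78e9
  opcode bits[15:10]=0x1e: cmpi/RI
  [9:7] rd=1 = r1
  [6:0] imm=105 = $105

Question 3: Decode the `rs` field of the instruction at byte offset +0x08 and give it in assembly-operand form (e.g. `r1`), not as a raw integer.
r5

off 0x08: read b9 d0 as big → 0xb9d0
  top 6b → 0x2e → band [RR]
  rd@[9:7]=0x3 ⇒ r3
  rs@[6:4]=0x5 ⇒ r5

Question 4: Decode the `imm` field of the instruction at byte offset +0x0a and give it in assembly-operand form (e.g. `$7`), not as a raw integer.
$123

off 0x0a: read 7a fb as big → 0x7afb
  top 6b → 0x1e → cmpi [RI]
  rd@[9:7]=0x5 ⇒ r5
  imm@[6:0]=0x7b ⇒ $123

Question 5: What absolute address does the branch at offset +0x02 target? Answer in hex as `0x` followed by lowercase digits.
+0x02: d7 fe ⇒ word 0xd7fe (big)
  opcode bits[15:10]=0x35: jmp/J
  [9:0] imm=1022 (s10→-2) = $-2
  target = base 0x0db4 + off 0x02 + 2 + imm -2 = 0x0db6

0x0db6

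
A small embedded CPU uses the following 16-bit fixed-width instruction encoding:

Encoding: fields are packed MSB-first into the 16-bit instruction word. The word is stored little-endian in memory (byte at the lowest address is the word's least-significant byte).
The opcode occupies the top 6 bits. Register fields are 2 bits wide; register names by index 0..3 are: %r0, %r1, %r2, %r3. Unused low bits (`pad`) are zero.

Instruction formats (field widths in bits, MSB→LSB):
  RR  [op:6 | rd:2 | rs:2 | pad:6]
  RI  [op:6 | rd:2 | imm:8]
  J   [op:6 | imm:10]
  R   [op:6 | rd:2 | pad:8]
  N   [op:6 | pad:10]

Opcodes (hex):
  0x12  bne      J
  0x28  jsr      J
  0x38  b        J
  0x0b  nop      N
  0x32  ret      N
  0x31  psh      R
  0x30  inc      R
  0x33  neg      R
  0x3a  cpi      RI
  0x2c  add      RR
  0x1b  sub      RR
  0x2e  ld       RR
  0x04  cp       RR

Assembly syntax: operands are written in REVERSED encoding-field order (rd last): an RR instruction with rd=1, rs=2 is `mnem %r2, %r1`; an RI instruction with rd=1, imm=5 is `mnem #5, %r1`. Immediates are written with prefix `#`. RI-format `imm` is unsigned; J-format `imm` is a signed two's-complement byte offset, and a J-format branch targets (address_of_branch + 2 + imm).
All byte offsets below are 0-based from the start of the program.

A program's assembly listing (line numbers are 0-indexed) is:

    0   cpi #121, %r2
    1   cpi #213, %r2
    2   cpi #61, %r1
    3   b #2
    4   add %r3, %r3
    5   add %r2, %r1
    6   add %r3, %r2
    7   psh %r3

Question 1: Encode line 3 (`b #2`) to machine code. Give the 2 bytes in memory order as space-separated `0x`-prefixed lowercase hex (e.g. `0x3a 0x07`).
line 3 (b): pack op=0x38:6|imm=2:10 = 0xe002; little→ 02 e0

0x02 0xe0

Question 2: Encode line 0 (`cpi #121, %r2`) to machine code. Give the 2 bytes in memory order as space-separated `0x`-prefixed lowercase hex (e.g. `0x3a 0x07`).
L0: cpi op=0x3a:6|rd=2:2|imm=121:8 ⇒ 0xea79 ⇒ little 79 ea

0x79 0xea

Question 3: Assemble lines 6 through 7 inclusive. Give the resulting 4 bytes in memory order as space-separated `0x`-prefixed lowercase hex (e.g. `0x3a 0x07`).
L6: add op=0x2c:6|rd=2:2|rs=3:2|pad=0:6 ⇒ 0xb2c0 ⇒ little c0 b2
L7: psh op=0x31:6|rd=3:2|pad=0:8 ⇒ 0xc700 ⇒ little 00 c7

0xc0 0xb2 0x00 0xc7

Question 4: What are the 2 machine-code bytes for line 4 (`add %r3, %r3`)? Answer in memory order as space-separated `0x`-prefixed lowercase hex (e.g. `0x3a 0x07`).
4. add fields op=0x2c:6|rd=3:2|rs=3:2|pad=0:6 → word b3c0h → c0 b3

0xc0 0xb3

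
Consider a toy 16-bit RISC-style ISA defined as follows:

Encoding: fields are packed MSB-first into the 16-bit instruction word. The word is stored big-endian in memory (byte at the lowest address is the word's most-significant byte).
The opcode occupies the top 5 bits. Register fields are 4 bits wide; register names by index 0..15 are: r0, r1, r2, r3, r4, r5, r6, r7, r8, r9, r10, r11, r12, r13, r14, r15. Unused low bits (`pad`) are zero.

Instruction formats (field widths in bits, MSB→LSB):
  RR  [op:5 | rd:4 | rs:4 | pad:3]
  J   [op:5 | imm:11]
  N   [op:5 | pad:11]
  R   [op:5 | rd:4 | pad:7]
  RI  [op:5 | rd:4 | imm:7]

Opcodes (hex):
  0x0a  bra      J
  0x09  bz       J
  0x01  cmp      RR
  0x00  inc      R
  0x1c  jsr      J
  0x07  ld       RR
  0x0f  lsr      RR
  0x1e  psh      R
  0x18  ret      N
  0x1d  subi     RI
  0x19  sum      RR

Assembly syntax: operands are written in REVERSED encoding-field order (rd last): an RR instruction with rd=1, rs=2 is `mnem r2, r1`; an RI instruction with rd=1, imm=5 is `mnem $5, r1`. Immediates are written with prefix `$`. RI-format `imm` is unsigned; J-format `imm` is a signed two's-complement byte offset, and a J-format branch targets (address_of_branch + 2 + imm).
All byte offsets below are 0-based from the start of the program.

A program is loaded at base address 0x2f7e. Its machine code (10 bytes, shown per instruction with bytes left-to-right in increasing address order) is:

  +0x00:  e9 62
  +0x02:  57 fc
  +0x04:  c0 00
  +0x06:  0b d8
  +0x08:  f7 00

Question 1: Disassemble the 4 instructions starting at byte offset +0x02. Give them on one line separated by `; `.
[02] 57 fc → 0x57fc
  op=0x57fc>>11=0xa ⇒ bra (J)
  [10:0] imm=2044 (s11→-4) = $-4
[04] c0 00 → 0xc000
  op=0xc000>>11=0x18 ⇒ ret (N)
[06] 0b d8 → 0x0bd8
  op=0x0bd8>>11=0x1 ⇒ cmp (RR)
  [10:7] rd=7 = r7
  [6:3] rs=11 = r11
[08] f7 00 → 0xf700
  op=0xf700>>11=0x1e ⇒ psh (R)
  [10:7] rd=14 = r14

bra $-4; ret; cmp r11, r7; psh r14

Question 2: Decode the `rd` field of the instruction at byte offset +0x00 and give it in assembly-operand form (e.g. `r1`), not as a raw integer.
r2

+0x00: e9 62 ⇒ word 0xe962 (big)
  op=0xe962>>11=0x1d ⇒ subi (RI)
  rd: (w>>7)&0xf=0x2 → r2
  imm: (w>>0)&0x7f=0x62 → $98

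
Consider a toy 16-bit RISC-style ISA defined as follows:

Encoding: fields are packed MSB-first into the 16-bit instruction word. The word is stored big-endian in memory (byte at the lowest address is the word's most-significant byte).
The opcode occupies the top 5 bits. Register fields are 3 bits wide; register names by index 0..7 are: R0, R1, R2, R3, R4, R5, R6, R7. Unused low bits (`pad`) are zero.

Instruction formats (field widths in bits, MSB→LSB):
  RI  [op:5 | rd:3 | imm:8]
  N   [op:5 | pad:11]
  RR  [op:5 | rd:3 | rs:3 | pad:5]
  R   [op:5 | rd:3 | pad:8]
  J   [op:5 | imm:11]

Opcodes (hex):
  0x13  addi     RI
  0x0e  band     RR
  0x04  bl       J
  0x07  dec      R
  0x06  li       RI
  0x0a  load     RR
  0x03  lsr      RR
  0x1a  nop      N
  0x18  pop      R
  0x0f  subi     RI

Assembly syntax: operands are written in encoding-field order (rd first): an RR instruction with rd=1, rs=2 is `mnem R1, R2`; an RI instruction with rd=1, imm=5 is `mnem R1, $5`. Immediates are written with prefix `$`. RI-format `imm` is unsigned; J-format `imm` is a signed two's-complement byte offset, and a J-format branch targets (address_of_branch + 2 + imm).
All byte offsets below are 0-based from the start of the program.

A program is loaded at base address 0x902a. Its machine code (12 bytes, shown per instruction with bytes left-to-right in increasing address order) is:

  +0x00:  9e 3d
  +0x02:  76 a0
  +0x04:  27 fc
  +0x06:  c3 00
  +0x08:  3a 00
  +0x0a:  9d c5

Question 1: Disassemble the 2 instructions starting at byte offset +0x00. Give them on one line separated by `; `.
addi R6, $61; band R6, R5

[00] 9e 3d → 0x9e3d
  op=0x9e3d>>11=0x13 ⇒ addi (RI)
  rd@[10:8]=0x6 ⇒ R6
  imm@[7:0]=0x3d ⇒ $61
[02] 76 a0 → 0x76a0
  op=0x76a0>>11=0xe ⇒ band (RR)
  rd@[10:8]=0x6 ⇒ R6
  rs@[7:5]=0x5 ⇒ R5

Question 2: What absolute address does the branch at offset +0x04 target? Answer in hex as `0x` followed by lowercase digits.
[04] 27 fc → 0x27fc
  top 5b → 0x4 → bl [J]
  imm: (w>>0)&0x7ff=0x7fc (s11→-4) → $-4
  target = base 0x902a + off 0x04 + 2 + imm -4 = 0x902c

0x902c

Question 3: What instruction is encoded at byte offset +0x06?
pop R3

@+06  big-endian(c3 00) = 0xc300
  op=0xc300>>11=0x18 ⇒ pop (R)
  rd@[10:8]=0x3 ⇒ R3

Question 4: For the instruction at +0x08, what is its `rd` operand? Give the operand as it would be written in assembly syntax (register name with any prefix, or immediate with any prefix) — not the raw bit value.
off 0x08: read 3a 00 as big → 0x3a00
  top 5b → 0x7 → dec [R]
  rd: (w>>8)&0x7=0x2 → R2

R2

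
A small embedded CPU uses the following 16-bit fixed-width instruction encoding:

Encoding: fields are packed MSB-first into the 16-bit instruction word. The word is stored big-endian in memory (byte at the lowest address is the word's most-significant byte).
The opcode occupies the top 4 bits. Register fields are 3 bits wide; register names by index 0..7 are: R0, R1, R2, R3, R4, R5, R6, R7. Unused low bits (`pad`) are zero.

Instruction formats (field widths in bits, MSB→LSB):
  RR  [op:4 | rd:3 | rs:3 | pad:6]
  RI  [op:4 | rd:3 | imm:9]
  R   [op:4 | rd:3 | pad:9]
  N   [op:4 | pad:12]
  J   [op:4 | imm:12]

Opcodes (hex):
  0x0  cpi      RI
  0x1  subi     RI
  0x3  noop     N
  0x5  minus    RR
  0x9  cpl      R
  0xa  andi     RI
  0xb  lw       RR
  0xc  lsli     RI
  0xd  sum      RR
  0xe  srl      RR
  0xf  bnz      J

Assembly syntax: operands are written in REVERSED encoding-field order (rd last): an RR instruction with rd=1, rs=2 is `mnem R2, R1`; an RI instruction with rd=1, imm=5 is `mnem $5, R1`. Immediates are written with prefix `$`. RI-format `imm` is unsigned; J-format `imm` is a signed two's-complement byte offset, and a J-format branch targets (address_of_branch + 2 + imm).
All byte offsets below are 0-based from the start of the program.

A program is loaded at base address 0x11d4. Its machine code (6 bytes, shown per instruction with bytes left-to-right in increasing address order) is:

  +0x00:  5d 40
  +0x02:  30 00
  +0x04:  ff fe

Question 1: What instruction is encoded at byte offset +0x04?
@+04  big-endian(ff fe) = 0xfffe
  top 4b → 0xf → bnz [J]
  imm@[11:0]=0xffe (s12→-2) ⇒ $-2

bnz $-2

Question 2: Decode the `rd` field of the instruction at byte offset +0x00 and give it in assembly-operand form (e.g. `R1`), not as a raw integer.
@+00  big-endian(5d 40) = 0x5d40
  op=0x5d40>>12=0x5 ⇒ minus (RR)
  rd: (w>>9)&0x7=0x6 → R6
  rs: (w>>6)&0x7=0x5 → R5

R6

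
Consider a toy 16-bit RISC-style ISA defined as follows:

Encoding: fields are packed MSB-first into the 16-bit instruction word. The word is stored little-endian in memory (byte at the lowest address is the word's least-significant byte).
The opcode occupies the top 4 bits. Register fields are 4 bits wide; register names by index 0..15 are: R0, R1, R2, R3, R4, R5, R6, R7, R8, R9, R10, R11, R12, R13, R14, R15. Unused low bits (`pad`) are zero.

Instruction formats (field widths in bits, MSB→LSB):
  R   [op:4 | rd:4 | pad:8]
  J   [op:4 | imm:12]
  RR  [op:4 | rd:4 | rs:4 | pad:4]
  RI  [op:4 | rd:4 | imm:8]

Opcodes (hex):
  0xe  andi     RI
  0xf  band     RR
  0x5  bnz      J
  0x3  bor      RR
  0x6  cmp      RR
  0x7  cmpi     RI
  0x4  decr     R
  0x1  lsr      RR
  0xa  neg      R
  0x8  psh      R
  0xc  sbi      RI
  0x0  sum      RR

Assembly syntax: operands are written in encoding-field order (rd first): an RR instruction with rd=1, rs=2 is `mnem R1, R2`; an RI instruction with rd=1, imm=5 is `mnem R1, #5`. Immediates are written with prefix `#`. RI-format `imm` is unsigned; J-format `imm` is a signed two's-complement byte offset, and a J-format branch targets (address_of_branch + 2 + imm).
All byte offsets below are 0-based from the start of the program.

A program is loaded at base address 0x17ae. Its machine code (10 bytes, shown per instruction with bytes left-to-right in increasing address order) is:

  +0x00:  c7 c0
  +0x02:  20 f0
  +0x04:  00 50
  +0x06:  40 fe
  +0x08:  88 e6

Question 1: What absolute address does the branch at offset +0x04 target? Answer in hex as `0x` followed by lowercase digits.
0x17b4

off 0x04: read 00 50 as little → 0x5000
  top 4b → 0x5 → bnz [J]
  imm@[11:0]=0x0 ⇒ #0
  target = base 0x17ae + off 0x04 + 2 + imm 0 = 0x17b4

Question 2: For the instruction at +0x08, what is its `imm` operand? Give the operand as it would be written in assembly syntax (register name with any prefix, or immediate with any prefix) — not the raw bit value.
#136

off 0x08: read 88 e6 as little → 0xe688
  op=0xe688>>12=0xe ⇒ andi (RI)
  rd: (w>>8)&0xf=0x6 → R6
  imm: (w>>0)&0xff=0x88 → #136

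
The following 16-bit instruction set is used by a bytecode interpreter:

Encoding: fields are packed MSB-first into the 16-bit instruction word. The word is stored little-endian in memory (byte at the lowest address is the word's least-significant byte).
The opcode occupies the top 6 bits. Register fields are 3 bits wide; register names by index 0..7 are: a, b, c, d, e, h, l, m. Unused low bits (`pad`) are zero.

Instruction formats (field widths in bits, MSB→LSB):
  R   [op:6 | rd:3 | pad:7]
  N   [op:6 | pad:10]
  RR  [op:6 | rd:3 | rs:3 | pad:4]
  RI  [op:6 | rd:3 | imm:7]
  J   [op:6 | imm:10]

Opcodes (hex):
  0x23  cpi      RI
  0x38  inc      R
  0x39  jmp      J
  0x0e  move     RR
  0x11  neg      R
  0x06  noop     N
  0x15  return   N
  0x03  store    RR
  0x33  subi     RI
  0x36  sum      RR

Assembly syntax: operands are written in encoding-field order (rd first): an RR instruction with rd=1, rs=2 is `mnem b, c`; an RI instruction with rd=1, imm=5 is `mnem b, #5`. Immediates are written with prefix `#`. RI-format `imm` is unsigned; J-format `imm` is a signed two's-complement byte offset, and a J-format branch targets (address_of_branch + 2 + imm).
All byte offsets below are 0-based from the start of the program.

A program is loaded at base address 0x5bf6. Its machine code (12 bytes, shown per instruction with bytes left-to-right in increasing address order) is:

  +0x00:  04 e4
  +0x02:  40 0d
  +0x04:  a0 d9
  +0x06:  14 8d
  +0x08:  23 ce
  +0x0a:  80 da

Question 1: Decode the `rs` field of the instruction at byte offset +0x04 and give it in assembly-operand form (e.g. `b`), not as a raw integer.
@+04  little-endian(a0 d9) = 0xd9a0
  opcode bits[15:10]=0x36: sum/RR
  [9:7] rd=3 = d
  [6:4] rs=2 = c

c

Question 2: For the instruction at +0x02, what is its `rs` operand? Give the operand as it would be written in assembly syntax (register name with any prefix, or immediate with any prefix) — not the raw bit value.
+0x02: 40 0d ⇒ word 0x0d40 (little)
  top 6b → 0x3 → store [RR]
  rd: (w>>7)&0x7=0x2 → c
  rs: (w>>4)&0x7=0x4 → e

e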